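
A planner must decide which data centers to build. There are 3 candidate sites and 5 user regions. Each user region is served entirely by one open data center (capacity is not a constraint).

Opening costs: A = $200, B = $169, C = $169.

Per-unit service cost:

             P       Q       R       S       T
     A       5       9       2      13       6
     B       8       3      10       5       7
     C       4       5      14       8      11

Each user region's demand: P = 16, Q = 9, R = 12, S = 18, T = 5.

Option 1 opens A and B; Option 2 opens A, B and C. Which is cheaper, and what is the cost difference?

Option 1: {A, B}: P→A 5·16=80, Q→B 3·9=27, R→A 2·12=24, S→B 5·18=90, T→A 6·5=30. Service 251; fixed 369; total 620.
Option 2: {A, B, C}: P→C 4·16=64, Q→B 3·9=27, R→A 2·12=24, S→B 5·18=90, T→A 6·5=30. Service 235; fixed 538; total 773.
Difference: |620 − 773| = 153.

Option 1 is cheaper by 153.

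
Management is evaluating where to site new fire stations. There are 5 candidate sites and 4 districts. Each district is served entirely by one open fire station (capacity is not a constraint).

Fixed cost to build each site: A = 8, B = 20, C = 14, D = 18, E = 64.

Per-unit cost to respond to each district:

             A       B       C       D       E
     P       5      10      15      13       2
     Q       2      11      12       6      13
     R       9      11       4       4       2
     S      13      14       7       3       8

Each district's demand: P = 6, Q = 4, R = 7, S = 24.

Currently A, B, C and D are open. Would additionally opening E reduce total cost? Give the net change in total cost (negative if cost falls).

Current service cost with {A, B, C, D}: 138.
Adding E: each district re-picks its cheapest; new service cost 106, saving 32.
Extra fixed cost: 64. Net change = 64 − 32 = 32.
(Totals: 198 → 230.)

No — net change +32 (cost rises by 32).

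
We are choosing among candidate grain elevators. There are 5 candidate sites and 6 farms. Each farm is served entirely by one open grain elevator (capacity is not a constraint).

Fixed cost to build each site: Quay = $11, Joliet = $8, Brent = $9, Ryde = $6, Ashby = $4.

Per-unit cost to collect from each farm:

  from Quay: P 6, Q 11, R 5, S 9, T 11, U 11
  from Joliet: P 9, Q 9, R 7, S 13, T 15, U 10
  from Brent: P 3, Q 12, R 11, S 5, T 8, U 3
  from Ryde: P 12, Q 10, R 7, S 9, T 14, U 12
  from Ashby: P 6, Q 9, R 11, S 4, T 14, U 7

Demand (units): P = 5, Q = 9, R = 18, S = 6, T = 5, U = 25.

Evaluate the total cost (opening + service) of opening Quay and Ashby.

Total cost: 470

Each farm is assigned to its cheapest site among the open ones.
{Quay, Ashby}: P→Quay 6·5=30, Q→Ashby 9·9=81, R→Quay 5·18=90, S→Ashby 4·6=24, T→Quay 11·5=55, U→Ashby 7·25=175. Service 455; fixed 15; total 470.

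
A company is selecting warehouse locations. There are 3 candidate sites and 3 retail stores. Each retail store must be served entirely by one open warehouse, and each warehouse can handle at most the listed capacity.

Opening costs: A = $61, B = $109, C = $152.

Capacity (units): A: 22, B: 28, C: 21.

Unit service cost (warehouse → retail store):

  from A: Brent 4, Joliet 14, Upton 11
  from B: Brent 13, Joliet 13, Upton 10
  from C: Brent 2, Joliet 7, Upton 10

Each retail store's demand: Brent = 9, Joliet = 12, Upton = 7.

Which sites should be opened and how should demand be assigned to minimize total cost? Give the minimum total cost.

Minimum total cost: 392

Open {A, C}: Brent→C 2·9=18, Joliet→C 7·12=84, Upton→A 11·7=77.
Loads: A carries 7/22, C carries 21/21. Service 179; fixed 213; total 392.
Next best feasible plan costs 403.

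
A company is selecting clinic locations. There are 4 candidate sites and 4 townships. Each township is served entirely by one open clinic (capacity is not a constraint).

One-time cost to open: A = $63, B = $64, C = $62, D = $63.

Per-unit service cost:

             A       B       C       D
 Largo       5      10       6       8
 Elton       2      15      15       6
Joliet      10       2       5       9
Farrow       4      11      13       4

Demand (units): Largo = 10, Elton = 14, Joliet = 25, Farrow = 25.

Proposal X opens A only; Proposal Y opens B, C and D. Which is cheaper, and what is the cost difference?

Proposal Y is cheaper by 8.

Proposal X: {A}: Largo→A 5·10=50, Elton→A 2·14=28, Joliet→A 10·25=250, Farrow→A 4·25=100. Service 428; fixed 63; total 491.
Proposal Y: {B, C, D}: Largo→C 6·10=60, Elton→D 6·14=84, Joliet→B 2·25=50, Farrow→D 4·25=100. Service 294; fixed 189; total 483.
Difference: |491 − 483| = 8.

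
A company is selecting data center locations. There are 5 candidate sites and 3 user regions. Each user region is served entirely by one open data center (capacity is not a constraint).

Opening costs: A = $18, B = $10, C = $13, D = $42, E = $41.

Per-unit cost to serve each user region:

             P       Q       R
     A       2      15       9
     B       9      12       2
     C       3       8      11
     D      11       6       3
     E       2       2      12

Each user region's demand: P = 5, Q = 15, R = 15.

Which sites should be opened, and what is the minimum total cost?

Open B and E; minimum total cost 121.

For any fixed open set, each user region goes to its cheapest open site; total = fixed + service.
{B, E}: P→E 2·5=10, Q→E 2·15=30, R→B 2·15=30. Service 70; fixed 51; total 121.
{B, C, E}: service 70 + fixed 64 = 134
{A, B, E}: service 70 + fixed 69 = 139
{A, B, C, D, E}: service 70 + fixed 124 = 194
No other subset beats 121.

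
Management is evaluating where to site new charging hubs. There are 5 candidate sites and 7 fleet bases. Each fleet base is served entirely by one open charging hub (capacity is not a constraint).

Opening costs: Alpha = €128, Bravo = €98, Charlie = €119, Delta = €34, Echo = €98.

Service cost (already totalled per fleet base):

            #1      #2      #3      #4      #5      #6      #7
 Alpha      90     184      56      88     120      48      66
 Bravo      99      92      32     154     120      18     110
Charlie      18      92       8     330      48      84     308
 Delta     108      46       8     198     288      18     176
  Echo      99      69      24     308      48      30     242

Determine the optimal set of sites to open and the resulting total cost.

Open Alpha, Charlie and Delta; minimum total cost 573.

For any fixed open set, each fleet base goes to its cheapest open site; total = fixed + service.
{Alpha, Charlie, Delta}: #1→Charlie 18, #2→Delta 46, #3→Charlie 8, #4→Alpha 88, #5→Charlie 48, #6→Delta 18, #7→Alpha 66. Service 292; fixed 281; total 573.
{Alpha, Delta}: service 436 + fixed 162 = 598
{Alpha, Charlie}: service 368 + fixed 247 = 615
{Alpha, Bravo, Charlie, Delta, Echo}: service 292 + fixed 477 = 769
No other subset beats 573.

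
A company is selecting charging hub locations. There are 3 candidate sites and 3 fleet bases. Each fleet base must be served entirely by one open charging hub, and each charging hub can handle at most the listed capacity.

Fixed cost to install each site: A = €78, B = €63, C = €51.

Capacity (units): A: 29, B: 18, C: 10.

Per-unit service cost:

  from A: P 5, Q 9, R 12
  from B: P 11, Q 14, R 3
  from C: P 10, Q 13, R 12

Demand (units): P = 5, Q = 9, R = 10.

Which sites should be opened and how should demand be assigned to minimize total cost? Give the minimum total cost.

Minimum total cost: 277

Open {A, B}: P→A 5·5=25, Q→A 9·9=81, R→B 3·10=30.
Loads: A carries 14/29, B carries 10/18. Service 136; fixed 141; total 277.
Next best feasible plan costs 304.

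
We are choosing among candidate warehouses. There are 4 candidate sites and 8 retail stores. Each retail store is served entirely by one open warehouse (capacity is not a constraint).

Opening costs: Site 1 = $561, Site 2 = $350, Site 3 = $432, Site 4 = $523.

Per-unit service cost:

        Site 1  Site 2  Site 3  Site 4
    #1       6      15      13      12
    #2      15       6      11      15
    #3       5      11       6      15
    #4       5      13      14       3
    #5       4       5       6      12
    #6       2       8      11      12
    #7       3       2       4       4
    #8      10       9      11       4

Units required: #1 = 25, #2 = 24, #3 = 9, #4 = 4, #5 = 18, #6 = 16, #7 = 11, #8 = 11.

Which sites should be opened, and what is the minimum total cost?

Open Site 2 only; minimum total cost 1359.

For any fixed open set, each retail store goes to its cheapest open site; total = fixed + service.
{Site 2}: #1→Site 2 15·25=375, #2→Site 2 6·24=144, #3→Site 2 11·9=99, #4→Site 2 13·4=52, #5→Site 2 5·18=90, #6→Site 2 8·16=128, #7→Site 2 2·11=22, #8→Site 2 9·11=99. Service 1009; fixed 350; total 1359.
{Site 1}: #1→Site 1 6·25=150, #2→Site 1 15·24=360, #3→Site 1 5·9=45, #4→Site 1 5·4=20, #5→Site 1 4·18=72, #6→Site 1 2·16=32, #7→Site 1 3·11=33, #8→Site 1 10·11=110. Service 822; fixed 561; total 1383.
{Site 1, Site 2}: #1→Site 1 6·25=150, #2→Site 2 6·24=144, #3→Site 1 5·9=45, #4→Site 1 5·4=20, #5→Site 1 4·18=72, #6→Site 1 2·16=32, #7→Site 2 2·11=22, #8→Site 2 9·11=99. Service 584; fixed 911; total 1495.
{Site 1, Site 2, Site 3, Site 4}: service 521 + fixed 1866 = 2387
No other subset beats 1359.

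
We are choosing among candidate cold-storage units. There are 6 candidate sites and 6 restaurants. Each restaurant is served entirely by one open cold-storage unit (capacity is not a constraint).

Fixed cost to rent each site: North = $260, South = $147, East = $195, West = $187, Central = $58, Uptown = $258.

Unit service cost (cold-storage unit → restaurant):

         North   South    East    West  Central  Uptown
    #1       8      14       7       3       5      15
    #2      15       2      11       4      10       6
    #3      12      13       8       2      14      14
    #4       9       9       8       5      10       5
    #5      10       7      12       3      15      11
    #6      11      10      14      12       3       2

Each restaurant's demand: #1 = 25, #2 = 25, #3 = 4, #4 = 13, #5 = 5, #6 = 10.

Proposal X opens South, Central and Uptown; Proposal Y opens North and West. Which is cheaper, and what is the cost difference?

Proposal X: {South, Central, Uptown}: #1→Central 5·25=125, #2→South 2·25=50, #3→South 13·4=52, #4→Uptown 5·13=65, #5→South 7·5=35, #6→Uptown 2·10=20. Service 347; fixed 463; total 810.
Proposal Y: {North, West}: #1→West 3·25=75, #2→West 4·25=100, #3→West 2·4=8, #4→West 5·13=65, #5→West 3·5=15, #6→North 11·10=110. Service 373; fixed 447; total 820.
Difference: |810 − 820| = 10.

Proposal X is cheaper by 10.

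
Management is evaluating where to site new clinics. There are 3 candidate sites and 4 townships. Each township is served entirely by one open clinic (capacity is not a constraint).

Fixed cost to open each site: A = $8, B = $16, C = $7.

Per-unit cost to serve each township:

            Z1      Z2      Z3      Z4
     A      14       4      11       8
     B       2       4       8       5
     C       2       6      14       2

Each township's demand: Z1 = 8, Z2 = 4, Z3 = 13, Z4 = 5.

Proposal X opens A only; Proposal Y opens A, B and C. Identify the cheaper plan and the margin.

Proposal X: {A}: Z1→A 14·8=112, Z2→A 4·4=16, Z3→A 11·13=143, Z4→A 8·5=40. Service 311; fixed 8; total 319.
Proposal Y: {A, B, C}: Z1→B 2·8=16, Z2→A 4·4=16, Z3→B 8·13=104, Z4→C 2·5=10. Service 146; fixed 31; total 177.
Difference: |319 − 177| = 142.

Proposal Y is cheaper by 142.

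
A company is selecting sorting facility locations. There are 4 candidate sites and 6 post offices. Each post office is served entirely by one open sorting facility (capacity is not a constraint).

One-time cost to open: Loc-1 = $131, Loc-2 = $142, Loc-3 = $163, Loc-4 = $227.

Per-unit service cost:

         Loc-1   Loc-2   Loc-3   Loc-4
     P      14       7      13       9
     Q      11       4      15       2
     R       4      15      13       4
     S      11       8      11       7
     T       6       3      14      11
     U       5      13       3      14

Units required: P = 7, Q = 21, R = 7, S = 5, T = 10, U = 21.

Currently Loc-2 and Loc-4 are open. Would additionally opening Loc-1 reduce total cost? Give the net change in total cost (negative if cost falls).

Yes — net change −37 (cost falls by 37).

Current service cost with {Loc-2, Loc-4}: 457.
Adding Loc-1: each post office re-picks its cheapest; new service cost 289, saving 168.
Extra fixed cost: 131. Net change = 131 − 168 = -37.
(Totals: 826 → 789.)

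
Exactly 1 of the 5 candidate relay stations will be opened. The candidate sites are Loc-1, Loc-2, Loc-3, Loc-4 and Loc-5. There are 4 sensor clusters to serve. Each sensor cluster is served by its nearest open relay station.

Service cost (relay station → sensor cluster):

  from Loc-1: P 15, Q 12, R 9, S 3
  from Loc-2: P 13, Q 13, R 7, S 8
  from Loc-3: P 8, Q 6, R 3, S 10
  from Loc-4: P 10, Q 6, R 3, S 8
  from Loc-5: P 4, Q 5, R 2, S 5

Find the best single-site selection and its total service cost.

Choose Loc-5 only; total service cost 16.

With exactly 1 open, each sensor cluster uses its cheapest among the chosen.
{Loc-5}: P→Loc-5 4, Q→Loc-5 5, R→Loc-5 2, S→Loc-5 5. Service cost 16.
{Loc-3}: service cost 27
{Loc-4}: service cost 27
Among all 5 size-1 choices, {Loc-5} is lowest.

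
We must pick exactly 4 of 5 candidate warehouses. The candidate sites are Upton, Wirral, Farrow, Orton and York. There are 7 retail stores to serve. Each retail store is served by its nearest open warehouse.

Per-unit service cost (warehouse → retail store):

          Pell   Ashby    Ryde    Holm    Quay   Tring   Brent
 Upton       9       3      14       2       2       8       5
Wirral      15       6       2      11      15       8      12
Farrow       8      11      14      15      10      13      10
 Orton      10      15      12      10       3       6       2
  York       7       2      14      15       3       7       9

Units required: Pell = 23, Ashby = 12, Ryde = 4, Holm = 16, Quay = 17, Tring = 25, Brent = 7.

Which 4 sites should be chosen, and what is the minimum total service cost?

With exactly 4 open, each retail store uses its cheapest among the chosen.
{Upton, Wirral, Orton, York}: Pell→York 7·23=161, Ashby→York 2·12=24, Ryde→Wirral 2·4=8, Holm→Upton 2·16=32, Quay→Upton 2·17=34, Tring→Orton 6·25=150, Brent→Orton 2·7=14. Service cost 423.
{Upton, Wirral, Farrow, Orton}: service cost 458
{Upton, Farrow, Orton, York}: service cost 463
Among all 5 size-4 choices, {Upton, Wirral, Orton, York} is lowest.

Choose Upton, Wirral, Orton and York; total service cost 423.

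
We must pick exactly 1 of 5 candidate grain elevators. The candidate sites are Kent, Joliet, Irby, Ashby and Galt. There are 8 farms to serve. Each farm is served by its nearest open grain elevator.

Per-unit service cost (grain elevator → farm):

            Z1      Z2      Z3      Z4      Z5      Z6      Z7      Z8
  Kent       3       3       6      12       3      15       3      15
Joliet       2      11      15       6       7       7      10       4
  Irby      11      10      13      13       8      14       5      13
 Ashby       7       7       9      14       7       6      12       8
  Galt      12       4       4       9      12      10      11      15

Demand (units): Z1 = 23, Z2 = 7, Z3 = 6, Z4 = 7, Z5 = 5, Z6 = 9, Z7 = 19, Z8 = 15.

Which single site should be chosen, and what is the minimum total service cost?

Choose Joliet only; total service cost 603.

With exactly 1 open, each farm uses its cheapest among the chosen.
{Joliet}: Z1→Joliet 2·23=46, Z2→Joliet 11·7=77, Z3→Joliet 15·6=90, Z4→Joliet 6·7=42, Z5→Joliet 7·5=35, Z6→Joliet 7·9=63, Z7→Joliet 10·19=190, Z8→Joliet 4·15=60. Service cost 603.
{Kent}: service cost 642
{Ashby}: service cost 799
Among all 5 size-1 choices, {Joliet} is lowest.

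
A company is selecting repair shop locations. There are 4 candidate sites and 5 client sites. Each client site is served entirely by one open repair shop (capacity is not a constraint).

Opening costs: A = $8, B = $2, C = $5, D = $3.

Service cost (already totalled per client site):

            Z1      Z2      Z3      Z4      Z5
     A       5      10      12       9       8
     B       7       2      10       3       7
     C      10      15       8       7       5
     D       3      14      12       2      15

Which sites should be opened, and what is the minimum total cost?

For any fixed open set, each client site goes to its cheapest open site; total = fixed + service.
{B, D}: Z1→D 3, Z2→B 2, Z3→B 10, Z4→D 2, Z5→B 7. Service 24; fixed 5; total 29.
{B, C, D}: service 20 + fixed 10 = 30
{B}: Z1→B 7, Z2→B 2, Z3→B 10, Z4→B 3, Z5→B 7. Service 29; fixed 2; total 31.
{A, B, C, D}: Z1→D 3, Z2→B 2, Z3→C 8, Z4→D 2, Z5→C 5. Service 20; fixed 18; total 38.
No other subset beats 29.

Open B and D; minimum total cost 29.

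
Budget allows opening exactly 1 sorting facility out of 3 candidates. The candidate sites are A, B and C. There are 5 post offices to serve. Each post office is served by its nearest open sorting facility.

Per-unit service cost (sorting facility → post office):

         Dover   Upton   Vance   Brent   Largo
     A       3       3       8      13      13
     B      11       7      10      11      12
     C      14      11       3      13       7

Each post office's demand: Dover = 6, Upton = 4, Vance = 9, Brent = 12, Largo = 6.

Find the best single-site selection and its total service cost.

Choose A only; total service cost 336.

With exactly 1 open, each post office uses its cheapest among the chosen.
{A}: Dover→A 3·6=18, Upton→A 3·4=12, Vance→A 8·9=72, Brent→A 13·12=156, Largo→A 13·6=78. Service cost 336.
{C}: service cost 353
{B}: service cost 388
Among all 3 size-1 choices, {A} is lowest.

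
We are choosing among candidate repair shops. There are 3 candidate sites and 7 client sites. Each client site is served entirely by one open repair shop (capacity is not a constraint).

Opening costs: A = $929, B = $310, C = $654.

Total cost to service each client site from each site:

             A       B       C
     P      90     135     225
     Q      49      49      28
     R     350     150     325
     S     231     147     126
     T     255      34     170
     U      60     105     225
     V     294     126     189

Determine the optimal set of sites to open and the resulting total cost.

Open B only; minimum total cost 1056.

For any fixed open set, each client site goes to its cheapest open site; total = fixed + service.
{B}: P→B 135, Q→B 49, R→B 150, S→B 147, T→B 34, U→B 105, V→B 126. Service 746; fixed 310; total 1056.
{B, C}: P→B 135, Q→C 28, R→B 150, S→C 126, T→B 34, U→B 105, V→B 126. Service 704; fixed 964; total 1668.
{A, B}: service 656 + fixed 1239 = 1895
{A, B, C}: service 614 + fixed 1893 = 2507
No other subset beats 1056.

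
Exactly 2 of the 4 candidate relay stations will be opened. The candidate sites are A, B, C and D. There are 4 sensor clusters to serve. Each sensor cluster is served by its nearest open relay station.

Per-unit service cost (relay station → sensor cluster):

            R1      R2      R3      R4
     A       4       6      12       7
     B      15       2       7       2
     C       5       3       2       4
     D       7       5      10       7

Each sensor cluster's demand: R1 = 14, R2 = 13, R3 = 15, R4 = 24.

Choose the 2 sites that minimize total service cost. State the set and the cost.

With exactly 2 open, each sensor cluster uses its cheapest among the chosen.
{B, C}: R1→C 5·14=70, R2→B 2·13=26, R3→C 2·15=30, R4→B 2·24=48. Service cost 174.
{A, C}: service cost 221
{A, B}: service cost 235
Among all 6 size-2 choices, {B, C} is lowest.

Choose B and C; total service cost 174.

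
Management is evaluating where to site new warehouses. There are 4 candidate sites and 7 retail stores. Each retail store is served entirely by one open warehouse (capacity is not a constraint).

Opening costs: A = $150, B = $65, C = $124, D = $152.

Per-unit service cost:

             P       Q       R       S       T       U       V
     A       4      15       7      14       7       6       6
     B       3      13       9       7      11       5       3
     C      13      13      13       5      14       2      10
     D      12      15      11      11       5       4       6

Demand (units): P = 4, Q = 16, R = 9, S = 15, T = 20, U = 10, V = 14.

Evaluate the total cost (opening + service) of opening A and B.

Total cost: 835

Each retail store is assigned to its cheapest site among the open ones.
{A, B}: P→B 3·4=12, Q→B 13·16=208, R→A 7·9=63, S→B 7·15=105, T→A 7·20=140, U→B 5·10=50, V→B 3·14=42. Service 620; fixed 215; total 835.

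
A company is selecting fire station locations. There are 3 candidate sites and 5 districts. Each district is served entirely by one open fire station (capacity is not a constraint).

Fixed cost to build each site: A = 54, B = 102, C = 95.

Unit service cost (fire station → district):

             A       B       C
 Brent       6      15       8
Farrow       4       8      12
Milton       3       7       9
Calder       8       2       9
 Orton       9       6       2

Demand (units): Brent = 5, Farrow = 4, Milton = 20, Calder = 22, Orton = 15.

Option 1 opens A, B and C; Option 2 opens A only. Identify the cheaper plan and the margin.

Option 1: {A, B, C}: Brent→A 6·5=30, Farrow→A 4·4=16, Milton→A 3·20=60, Calder→B 2·22=44, Orton→C 2·15=30. Service 180; fixed 251; total 431.
Option 2: {A}: Brent→A 6·5=30, Farrow→A 4·4=16, Milton→A 3·20=60, Calder→A 8·22=176, Orton→A 9·15=135. Service 417; fixed 54; total 471.
Difference: |431 − 471| = 40.

Option 1 is cheaper by 40.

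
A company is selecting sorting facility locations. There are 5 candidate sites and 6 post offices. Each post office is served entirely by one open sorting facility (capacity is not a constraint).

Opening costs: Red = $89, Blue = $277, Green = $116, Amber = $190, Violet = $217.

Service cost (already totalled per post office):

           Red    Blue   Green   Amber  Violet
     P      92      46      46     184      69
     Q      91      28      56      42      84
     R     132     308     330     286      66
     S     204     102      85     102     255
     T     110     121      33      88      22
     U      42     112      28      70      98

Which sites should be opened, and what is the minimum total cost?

Open Red and Green; minimum total cost 585.

For any fixed open set, each post office goes to its cheapest open site; total = fixed + service.
{Red, Green}: P→Green 46, Q→Green 56, R→Red 132, S→Green 85, T→Green 33, U→Green 28. Service 380; fixed 205; total 585.
{Green, Violet}: service 303 + fixed 333 = 636
{Green}: service 578 + fixed 116 = 694
{Red, Blue, Green, Amber, Violet}: service 275 + fixed 889 = 1164
No other subset beats 585.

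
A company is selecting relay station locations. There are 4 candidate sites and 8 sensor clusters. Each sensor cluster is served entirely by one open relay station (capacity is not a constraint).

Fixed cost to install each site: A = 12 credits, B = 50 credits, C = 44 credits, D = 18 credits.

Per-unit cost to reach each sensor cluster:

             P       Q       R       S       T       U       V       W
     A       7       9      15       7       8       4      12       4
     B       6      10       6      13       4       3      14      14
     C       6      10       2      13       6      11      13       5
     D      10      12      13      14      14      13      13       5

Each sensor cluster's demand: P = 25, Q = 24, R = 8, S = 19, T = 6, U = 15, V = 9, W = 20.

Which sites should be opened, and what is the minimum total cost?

Open A and C; minimum total cost 855.

For any fixed open set, each sensor cluster goes to its cheapest open site; total = fixed + service.
{A, C}: P→C 6·25=150, Q→A 9·24=216, R→C 2·8=16, S→A 7·19=133, T→C 6·6=36, U→A 4·15=60, V→A 12·9=108, W→A 4·20=80. Service 799; fixed 56; total 855.
{A, B}: service 804 + fixed 62 = 866
{A, C, D}: service 799 + fixed 74 = 873
{A, B, C, D}: service 772 + fixed 124 = 896
(All 15 nonempty subsets were checked; A and C is lowest.)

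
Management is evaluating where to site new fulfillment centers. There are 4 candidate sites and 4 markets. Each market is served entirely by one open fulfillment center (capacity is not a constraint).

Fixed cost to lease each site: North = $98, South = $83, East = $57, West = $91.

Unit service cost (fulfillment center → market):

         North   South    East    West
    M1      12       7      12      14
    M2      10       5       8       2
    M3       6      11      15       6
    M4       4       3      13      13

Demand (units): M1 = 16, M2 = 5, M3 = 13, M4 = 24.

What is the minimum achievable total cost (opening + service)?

For any fixed open set, each market goes to its cheapest open site; total = fixed + service.
{South}: M1→South 7·16=112, M2→South 5·5=25, M3→South 11·13=143, M4→South 3·24=72. Service 352; fixed 83; total 435.
{South, West}: service 272 + fixed 174 = 446
{North, South}: service 287 + fixed 181 = 468
{North, South, East, West}: service 272 + fixed 329 = 601
No other subset beats 435.

Minimum total cost: 435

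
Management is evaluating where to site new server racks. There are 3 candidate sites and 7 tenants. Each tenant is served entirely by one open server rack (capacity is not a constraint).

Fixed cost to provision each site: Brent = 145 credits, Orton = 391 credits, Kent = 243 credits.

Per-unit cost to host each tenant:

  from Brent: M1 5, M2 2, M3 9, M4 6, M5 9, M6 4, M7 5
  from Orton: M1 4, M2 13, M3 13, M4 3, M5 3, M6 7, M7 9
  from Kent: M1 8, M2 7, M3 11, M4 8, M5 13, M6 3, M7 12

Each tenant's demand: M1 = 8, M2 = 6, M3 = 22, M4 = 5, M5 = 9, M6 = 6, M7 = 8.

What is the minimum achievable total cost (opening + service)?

Minimum total cost: 570

For any fixed open set, each tenant goes to its cheapest open site; total = fixed + service.
{Brent}: M1→Brent 5·8=40, M2→Brent 2·6=12, M3→Brent 9·22=198, M4→Brent 6·5=30, M5→Brent 9·9=81, M6→Brent 4·6=24, M7→Brent 5·8=40. Service 425; fixed 145; total 570.
{Brent, Kent}: service 419 + fixed 388 = 807
{Kent}: service 619 + fixed 243 = 862
{Brent, Orton, Kent}: M1→Orton 4·8=32, M2→Brent 2·6=12, M3→Brent 9·22=198, M4→Orton 3·5=15, M5→Orton 3·9=27, M6→Kent 3·6=18, M7→Brent 5·8=40. Service 342; fixed 779; total 1121.
No other subset beats 570.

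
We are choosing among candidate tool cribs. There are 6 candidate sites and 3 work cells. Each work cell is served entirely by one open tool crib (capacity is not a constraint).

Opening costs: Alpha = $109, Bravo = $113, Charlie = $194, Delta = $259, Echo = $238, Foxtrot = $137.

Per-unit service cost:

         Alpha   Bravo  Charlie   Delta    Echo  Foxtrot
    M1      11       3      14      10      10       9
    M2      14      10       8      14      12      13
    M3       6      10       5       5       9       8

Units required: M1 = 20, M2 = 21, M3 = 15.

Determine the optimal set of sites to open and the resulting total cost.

Open Bravo only; minimum total cost 533.

For any fixed open set, each work cell goes to its cheapest open site; total = fixed + service.
{Bravo}: M1→Bravo 3·20=60, M2→Bravo 10·21=210, M3→Bravo 10·15=150. Service 420; fixed 113; total 533.
{Alpha, Bravo}: service 360 + fixed 222 = 582
{Bravo, Charlie}: service 303 + fixed 307 = 610
{Alpha, Bravo, Charlie, Delta, Echo, Foxtrot}: service 303 + fixed 1050 = 1353
No other subset beats 533.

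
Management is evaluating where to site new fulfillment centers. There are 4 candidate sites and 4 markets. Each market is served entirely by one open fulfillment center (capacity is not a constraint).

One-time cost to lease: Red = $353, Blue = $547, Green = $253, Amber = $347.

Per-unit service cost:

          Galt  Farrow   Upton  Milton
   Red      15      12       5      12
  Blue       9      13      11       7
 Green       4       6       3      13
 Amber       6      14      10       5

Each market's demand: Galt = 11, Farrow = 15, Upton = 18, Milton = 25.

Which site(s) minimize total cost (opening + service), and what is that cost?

Open Green only; minimum total cost 766.

For any fixed open set, each market goes to its cheapest open site; total = fixed + service.
{Green}: Galt→Green 4·11=44, Farrow→Green 6·15=90, Upton→Green 3·18=54, Milton→Green 13·25=325. Service 513; fixed 253; total 766.
{Green, Amber}: Galt→Green 4·11=44, Farrow→Green 6·15=90, Upton→Green 3·18=54, Milton→Amber 5·25=125. Service 313; fixed 600; total 913.
{Amber}: Galt→Amber 6·11=66, Farrow→Amber 14·15=210, Upton→Amber 10·18=180, Milton→Amber 5·25=125. Service 581; fixed 347; total 928.
{Red, Blue, Green, Amber}: Galt→Green 4·11=44, Farrow→Green 6·15=90, Upton→Green 3·18=54, Milton→Amber 5·25=125. Service 313; fixed 1500; total 1813.
(All 15 nonempty subsets were checked; Green only is lowest.)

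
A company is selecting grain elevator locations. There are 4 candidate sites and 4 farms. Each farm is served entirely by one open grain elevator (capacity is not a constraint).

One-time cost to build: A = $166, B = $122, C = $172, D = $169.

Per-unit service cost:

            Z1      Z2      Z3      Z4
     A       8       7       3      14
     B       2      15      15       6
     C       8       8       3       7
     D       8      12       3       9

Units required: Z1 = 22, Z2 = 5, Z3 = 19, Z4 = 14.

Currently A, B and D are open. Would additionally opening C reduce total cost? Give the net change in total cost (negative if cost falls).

Current service cost with {A, B, D}: 220.
Adding C: each farm re-picks its cheapest; new service cost 220, saving 0.
Extra fixed cost: 172. Net change = 172 − 0 = 172.
(Totals: 677 → 849.)

No — net change +172 (cost rises by 172).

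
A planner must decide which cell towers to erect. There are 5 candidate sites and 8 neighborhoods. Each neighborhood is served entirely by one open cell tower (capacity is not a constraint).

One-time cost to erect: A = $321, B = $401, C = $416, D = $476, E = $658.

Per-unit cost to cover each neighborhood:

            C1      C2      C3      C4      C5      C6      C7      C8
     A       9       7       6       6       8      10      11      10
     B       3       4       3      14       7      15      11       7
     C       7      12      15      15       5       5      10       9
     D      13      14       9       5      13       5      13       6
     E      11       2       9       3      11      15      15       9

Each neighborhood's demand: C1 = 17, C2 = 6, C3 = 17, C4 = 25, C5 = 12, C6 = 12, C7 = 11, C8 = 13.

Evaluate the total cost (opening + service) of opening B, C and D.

Total cost: 1852

Each neighborhood is assigned to its cheapest site among the open ones.
{B, C, D}: C1→B 3·17=51, C2→B 4·6=24, C3→B 3·17=51, C4→D 5·25=125, C5→C 5·12=60, C6→C 5·12=60, C7→C 10·11=110, C8→D 6·13=78. Service 559; fixed 1293; total 1852.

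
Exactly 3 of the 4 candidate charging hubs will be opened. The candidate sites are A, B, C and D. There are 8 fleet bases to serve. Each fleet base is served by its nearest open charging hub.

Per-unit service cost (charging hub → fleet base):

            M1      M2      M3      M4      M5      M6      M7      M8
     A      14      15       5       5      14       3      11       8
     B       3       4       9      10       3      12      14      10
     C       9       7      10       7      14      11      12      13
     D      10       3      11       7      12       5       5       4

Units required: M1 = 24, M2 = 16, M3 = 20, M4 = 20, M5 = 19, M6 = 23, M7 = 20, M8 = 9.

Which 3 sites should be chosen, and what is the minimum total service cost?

Choose A, B and D; total service cost 582.

With exactly 3 open, each fleet base uses its cheapest among the chosen.
{A, B, D}: M1→B 3·24=72, M2→D 3·16=48, M3→A 5·20=100, M4→A 5·20=100, M5→B 3·19=57, M6→A 3·23=69, M7→D 5·20=100, M8→D 4·9=36. Service cost 582.
{B, C, D}: service cost 748
{A, B, C}: service cost 754
Among all 4 size-3 choices, {A, B, D} is lowest.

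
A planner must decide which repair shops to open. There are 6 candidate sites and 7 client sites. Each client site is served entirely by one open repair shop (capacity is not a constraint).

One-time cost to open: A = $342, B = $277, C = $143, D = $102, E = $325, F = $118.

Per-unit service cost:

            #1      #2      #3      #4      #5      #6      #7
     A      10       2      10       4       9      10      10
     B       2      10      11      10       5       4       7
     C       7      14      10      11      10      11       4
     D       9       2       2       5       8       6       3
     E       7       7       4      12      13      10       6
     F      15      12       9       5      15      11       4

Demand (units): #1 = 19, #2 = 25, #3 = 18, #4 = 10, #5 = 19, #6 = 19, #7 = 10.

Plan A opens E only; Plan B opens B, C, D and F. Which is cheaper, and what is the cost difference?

Plan B is cheaper by 307.

Plan A: {E}: #1→E 7·19=133, #2→E 7·25=175, #3→E 4·18=72, #4→E 12·10=120, #5→E 13·19=247, #6→E 10·19=190, #7→E 6·10=60. Service 997; fixed 325; total 1322.
Plan B: {B, C, D, F}: #1→B 2·19=38, #2→D 2·25=50, #3→D 2·18=36, #4→D 5·10=50, #5→B 5·19=95, #6→B 4·19=76, #7→D 3·10=30. Service 375; fixed 640; total 1015.
Difference: |1322 − 1015| = 307.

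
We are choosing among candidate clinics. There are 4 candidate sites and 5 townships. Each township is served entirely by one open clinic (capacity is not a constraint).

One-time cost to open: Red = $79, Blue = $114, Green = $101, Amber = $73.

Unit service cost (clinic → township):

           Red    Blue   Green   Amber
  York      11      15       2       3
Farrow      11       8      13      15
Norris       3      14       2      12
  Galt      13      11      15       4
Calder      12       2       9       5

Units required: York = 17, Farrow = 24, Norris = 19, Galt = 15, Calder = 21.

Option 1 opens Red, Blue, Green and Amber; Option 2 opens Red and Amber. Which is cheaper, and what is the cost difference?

Option 1: {Red, Blue, Green, Amber}: York→Green 2·17=34, Farrow→Blue 8·24=192, Norris→Green 2·19=38, Galt→Amber 4·15=60, Calder→Blue 2·21=42. Service 366; fixed 367; total 733.
Option 2: {Red, Amber}: York→Amber 3·17=51, Farrow→Red 11·24=264, Norris→Red 3·19=57, Galt→Amber 4·15=60, Calder→Amber 5·21=105. Service 537; fixed 152; total 689.
Difference: |733 − 689| = 44.

Option 2 is cheaper by 44.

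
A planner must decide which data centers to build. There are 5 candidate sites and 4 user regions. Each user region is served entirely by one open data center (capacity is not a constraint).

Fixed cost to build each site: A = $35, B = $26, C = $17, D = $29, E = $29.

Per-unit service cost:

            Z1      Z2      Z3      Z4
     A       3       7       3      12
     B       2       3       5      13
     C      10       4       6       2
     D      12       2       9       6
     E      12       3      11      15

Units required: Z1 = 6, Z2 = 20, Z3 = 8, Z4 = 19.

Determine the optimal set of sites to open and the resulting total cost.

Open B and C; minimum total cost 193.

For any fixed open set, each user region goes to its cheapest open site; total = fixed + service.
{B, C}: Z1→B 2·6=12, Z2→B 3·20=60, Z3→B 5·8=40, Z4→C 2·19=38. Service 150; fixed 43; total 193.
{A, C, D}: service 120 + fixed 81 = 201
{B, C, D}: Z1→B 2·6=12, Z2→D 2·20=40, Z3→B 5·8=40, Z4→C 2·19=38. Service 130; fixed 72; total 202.
{A, B, C, D, E}: Z1→B 2·6=12, Z2→D 2·20=40, Z3→A 3·8=24, Z4→C 2·19=38. Service 114; fixed 136; total 250.
No other subset beats 193.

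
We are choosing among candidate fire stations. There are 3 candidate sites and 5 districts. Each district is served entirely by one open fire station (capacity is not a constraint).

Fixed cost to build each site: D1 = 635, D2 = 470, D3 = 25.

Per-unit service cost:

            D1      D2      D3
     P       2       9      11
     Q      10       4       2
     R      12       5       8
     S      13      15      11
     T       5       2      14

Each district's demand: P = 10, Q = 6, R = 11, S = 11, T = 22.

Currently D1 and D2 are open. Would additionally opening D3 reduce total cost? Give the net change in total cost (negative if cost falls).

Current service cost with {D1, D2}: 286.
Adding D3: each district re-picks its cheapest; new service cost 252, saving 34.
Extra fixed cost: 25. Net change = 25 − 34 = -9.
(Totals: 1391 → 1382.)

Yes — net change −9 (cost falls by 9).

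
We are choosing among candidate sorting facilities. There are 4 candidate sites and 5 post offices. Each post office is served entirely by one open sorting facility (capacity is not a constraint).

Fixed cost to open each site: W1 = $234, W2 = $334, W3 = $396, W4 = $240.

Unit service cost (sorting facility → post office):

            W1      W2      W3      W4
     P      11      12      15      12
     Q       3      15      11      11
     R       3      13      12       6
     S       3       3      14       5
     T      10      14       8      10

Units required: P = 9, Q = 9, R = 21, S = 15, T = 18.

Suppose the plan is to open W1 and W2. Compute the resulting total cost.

Each post office is assigned to its cheapest site among the open ones.
{W1, W2}: P→W1 11·9=99, Q→W1 3·9=27, R→W1 3·21=63, S→W1 3·15=45, T→W1 10·18=180. Service 414; fixed 568; total 982.

Total cost: 982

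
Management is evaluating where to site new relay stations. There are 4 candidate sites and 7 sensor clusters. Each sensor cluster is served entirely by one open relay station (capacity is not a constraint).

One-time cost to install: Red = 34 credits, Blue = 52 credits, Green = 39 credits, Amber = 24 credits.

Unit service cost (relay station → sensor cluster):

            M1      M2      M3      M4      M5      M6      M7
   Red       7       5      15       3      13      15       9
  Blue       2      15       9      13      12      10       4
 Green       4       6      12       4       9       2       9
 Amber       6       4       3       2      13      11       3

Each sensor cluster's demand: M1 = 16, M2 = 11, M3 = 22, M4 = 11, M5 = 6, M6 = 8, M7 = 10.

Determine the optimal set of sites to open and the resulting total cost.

Open Green and Amber; minimum total cost 359.

For any fixed open set, each sensor cluster goes to its cheapest open site; total = fixed + service.
{Green, Amber}: M1→Green 4·16=64, M2→Amber 4·11=44, M3→Amber 3·22=66, M4→Amber 2·11=22, M5→Green 9·6=54, M6→Green 2·8=16, M7→Amber 3·10=30. Service 296; fixed 63; total 359.
{Blue, Green, Amber}: M1→Blue 2·16=32, M2→Amber 4·11=44, M3→Amber 3·22=66, M4→Amber 2·11=22, M5→Green 9·6=54, M6→Green 2·8=16, M7→Amber 3·10=30. Service 264; fixed 115; total 379.
{Red, Green, Amber}: M1→Green 4·16=64, M2→Amber 4·11=44, M3→Amber 3·22=66, M4→Amber 2·11=22, M5→Green 9·6=54, M6→Green 2·8=16, M7→Amber 3·10=30. Service 296; fixed 97; total 393.
{Red, Blue, Green, Amber}: service 264 + fixed 149 = 413
(All 15 nonempty subsets were checked; Green and Amber is lowest.)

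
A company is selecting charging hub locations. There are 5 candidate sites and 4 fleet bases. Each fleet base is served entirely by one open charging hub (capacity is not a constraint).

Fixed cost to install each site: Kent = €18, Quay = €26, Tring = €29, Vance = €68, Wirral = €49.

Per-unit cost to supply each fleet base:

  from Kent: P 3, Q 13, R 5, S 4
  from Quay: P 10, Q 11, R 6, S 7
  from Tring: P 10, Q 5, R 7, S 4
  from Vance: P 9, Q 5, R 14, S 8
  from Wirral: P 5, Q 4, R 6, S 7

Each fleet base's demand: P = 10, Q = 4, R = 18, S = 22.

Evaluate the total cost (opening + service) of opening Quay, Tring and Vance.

Total cost: 429

Each fleet base is assigned to its cheapest site among the open ones.
{Quay, Tring, Vance}: P→Vance 9·10=90, Q→Tring 5·4=20, R→Quay 6·18=108, S→Tring 4·22=88. Service 306; fixed 123; total 429.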